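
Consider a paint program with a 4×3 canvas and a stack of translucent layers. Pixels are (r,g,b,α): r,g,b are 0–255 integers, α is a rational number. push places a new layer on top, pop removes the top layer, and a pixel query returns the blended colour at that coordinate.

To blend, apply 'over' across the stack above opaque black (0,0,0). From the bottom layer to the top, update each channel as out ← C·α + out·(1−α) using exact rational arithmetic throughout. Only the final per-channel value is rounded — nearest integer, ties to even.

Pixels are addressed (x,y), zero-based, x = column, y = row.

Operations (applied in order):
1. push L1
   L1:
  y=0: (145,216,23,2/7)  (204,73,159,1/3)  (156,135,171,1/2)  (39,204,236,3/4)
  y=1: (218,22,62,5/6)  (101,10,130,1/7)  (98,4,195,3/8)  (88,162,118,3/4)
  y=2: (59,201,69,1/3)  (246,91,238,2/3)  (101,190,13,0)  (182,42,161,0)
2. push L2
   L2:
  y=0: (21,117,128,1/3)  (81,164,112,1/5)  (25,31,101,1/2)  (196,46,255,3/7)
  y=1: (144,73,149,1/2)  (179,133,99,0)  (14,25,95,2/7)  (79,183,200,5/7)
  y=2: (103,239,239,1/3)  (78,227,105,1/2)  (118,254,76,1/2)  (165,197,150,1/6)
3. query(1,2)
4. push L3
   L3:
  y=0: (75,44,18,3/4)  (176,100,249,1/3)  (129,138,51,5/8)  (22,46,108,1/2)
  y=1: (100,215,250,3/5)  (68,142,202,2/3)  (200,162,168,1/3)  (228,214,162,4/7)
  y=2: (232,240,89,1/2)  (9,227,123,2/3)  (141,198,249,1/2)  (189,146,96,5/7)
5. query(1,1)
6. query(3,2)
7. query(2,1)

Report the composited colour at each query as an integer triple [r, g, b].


query (1,2) [L1,L2] — begin 0,0,0
+L1 (α=2/3) → [164, 182/3, 476/3]
+L2 (α=1/2) → [121, 863/6, 791/6]
rounded: [121, 144, 132]

at x=1,y=1 over L1,L2,L3:
L1 α=1/7: [101/7, 10/7, 130/7]
L2 α=0: [101/7, 10/7, 130/7]
L3 α=2/3: [351/7, 666/7, 986/7]
→ [50, 95, 141]

(3,2) stack=L1,L2,L3; from [0,0,0]:
L1 α=0: [0, 0, 0]
L2 α=1/6: [55/2, 197/6, 25]
L3 α=5/7: [1000/7, 341/3, 530/7]
= [143, 114, 76]

at x=2,y=1 over L1,L2,L3:
L1 α=3/8: [147/4, 3/2, 585/8]
L2 α=2/7: [121/4, 115/14, 635/8]
L3 α=1/3: [521/6, 1249/21, 1307/12]
rounded: [87, 59, 109]


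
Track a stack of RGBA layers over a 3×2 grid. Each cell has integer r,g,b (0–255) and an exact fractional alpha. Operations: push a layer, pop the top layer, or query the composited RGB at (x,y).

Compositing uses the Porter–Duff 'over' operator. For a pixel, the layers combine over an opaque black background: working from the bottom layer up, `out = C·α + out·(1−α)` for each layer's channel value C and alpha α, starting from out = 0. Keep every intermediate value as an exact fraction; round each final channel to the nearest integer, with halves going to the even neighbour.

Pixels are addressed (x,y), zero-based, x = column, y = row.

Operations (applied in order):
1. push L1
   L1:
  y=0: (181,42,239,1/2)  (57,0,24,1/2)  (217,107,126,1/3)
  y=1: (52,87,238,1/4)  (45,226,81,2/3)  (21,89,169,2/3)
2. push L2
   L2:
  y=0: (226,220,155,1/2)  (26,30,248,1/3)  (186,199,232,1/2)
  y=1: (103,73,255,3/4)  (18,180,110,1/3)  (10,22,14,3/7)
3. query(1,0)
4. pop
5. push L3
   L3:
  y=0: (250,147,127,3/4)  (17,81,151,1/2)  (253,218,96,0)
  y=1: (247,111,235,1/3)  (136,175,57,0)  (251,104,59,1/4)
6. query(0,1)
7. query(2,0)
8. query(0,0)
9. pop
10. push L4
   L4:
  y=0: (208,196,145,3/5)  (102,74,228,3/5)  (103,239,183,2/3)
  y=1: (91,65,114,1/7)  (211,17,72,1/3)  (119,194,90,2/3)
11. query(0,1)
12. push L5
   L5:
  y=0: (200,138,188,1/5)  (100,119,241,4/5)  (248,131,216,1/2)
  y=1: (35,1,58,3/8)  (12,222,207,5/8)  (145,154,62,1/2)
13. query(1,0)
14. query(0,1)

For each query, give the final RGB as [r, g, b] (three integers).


query (1,0) [L1,L2] — begin 0,0,0
L1 α=1/2: [57/2, 0, 12]
L2 α=1/3: [83/3, 10, 272/3]
rounded: [28, 10, 91]

(0,1) stack=L1,L3; from [0,0,0]:
+L1 (α=1/4) → [13, 87/4, 119/2]
+L3 (α=1/3) → [91, 103/2, 118]
= [91, 52, 118]

(2,0) stack=L1,L3; from [0,0,0]:
L1 α=1/3: [217/3, 107/3, 42]
L3 α=0: [217/3, 107/3, 42]
rounded: [72, 36, 42]

at x=0,y=0 over L1,L3:
after L1 α=1/2: [181/2, 21, 239/2]
after L3 α=3/4: [1681/8, 231/2, 1001/8]
→ [210, 116, 125]

query (0,1) [L1,L4] — begin 0,0,0
after L1 α=1/4: [13, 87/4, 119/2]
after L4 α=1/7: [169/7, 391/14, 471/7]
→ [24, 28, 67]

(1,0) stack=L1,L4,L5; from [0,0,0]:
+L1 (α=1/2) → [57/2, 0, 12]
+L4 (α=3/5) → [363/5, 222/5, 708/5]
+L5 (α=4/5) → [2363/25, 2602/25, 5528/25]
→ [95, 104, 221]

at x=0,y=1 over L1,L4,L5:
after L1 α=1/4: [13, 87/4, 119/2]
after L4 α=1/7: [169/7, 391/14, 471/7]
after L5 α=3/8: [395/14, 1997/112, 3573/56]
rounded: [28, 18, 64]


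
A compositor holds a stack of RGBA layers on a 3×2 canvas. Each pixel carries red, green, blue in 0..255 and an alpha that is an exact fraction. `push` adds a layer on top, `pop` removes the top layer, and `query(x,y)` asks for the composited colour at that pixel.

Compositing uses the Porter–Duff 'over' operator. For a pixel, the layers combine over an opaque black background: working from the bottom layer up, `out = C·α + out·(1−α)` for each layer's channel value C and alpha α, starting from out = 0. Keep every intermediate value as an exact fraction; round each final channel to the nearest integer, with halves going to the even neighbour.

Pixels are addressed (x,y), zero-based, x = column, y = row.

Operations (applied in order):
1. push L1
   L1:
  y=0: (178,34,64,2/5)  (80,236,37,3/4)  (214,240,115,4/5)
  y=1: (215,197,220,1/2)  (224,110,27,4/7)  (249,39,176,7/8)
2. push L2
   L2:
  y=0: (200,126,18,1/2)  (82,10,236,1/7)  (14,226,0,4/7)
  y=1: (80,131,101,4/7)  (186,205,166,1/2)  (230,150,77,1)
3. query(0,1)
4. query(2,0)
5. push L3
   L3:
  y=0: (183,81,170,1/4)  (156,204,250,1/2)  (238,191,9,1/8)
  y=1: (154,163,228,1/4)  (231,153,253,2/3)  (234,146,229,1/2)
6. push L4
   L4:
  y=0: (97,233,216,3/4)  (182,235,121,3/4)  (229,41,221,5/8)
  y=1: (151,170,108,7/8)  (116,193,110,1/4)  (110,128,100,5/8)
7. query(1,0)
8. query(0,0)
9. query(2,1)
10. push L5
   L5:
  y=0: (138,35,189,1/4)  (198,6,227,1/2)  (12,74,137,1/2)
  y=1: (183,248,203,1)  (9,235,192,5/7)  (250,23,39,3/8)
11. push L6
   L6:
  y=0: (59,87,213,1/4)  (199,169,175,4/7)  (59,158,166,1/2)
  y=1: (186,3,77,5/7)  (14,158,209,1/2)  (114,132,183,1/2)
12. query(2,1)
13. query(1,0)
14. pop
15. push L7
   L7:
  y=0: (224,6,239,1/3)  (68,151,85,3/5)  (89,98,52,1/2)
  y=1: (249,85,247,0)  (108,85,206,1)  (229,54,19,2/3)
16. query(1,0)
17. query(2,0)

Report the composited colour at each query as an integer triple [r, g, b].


at x=0,y=1 over L1,L2:
after L1 α=1/2: [215/2, 197/2, 110]
after L2 α=4/7: [1285/14, 1639/14, 734/7]
→ [92, 117, 105]

(2,0) stack=L1,L2; from [0,0,0]:
L1 α=4/5: [856/5, 192, 92]
L2 α=4/7: [2848/35, 1480/7, 276/7]
= [81, 211, 39]

query (1,0) [L1,L2,L3,L4] — begin 0,0,0
after L1 α=3/4: [60, 177, 111/4]
after L2 α=1/7: [442/7, 1072/7, 115/2]
after L3 α=1/2: [767/7, 1250/7, 615/4]
after L4 α=3/4: [4589/28, 6185/28, 2067/16]
rounded: [164, 221, 129]

query (0,0) [L1,L2,L3,L4] — begin 0,0,0
L1 α=2/5: [356/5, 68/5, 128/5]
L2 α=1/2: [678/5, 349/5, 109/5]
L3 α=1/4: [2949/20, 363/5, 1177/20]
L4 α=3/4: [8769/80, 1929/10, 14137/80]
= [110, 193, 177]

query (2,1) [L1,L2,L3,L4] — begin 0,0,0
after L1 α=7/8: [1743/8, 273/8, 154]
after L2 α=1: [230, 150, 77]
after L3 α=1/2: [232, 148, 153]
after L4 α=5/8: [623/4, 271/2, 959/8]
rounded: [156, 136, 120]

query (2,1) [L1,L2,L3,L4,L5,L6] — begin 0,0,0
after L1 α=7/8: [1743/8, 273/8, 154]
after L2 α=1: [230, 150, 77]
after L3 α=1/2: [232, 148, 153]
after L4 α=5/8: [623/4, 271/2, 959/8]
after L5 α=3/8: [6115/32, 1493/16, 5731/64]
after L6 α=1/2: [9763/64, 3605/32, 17443/128]
rounded: [153, 113, 136]

query (1,0) [L1,L2,L3,L4,L5,L6] — begin 0,0,0
after L1 α=3/4: [60, 177, 111/4]
after L2 α=1/7: [442/7, 1072/7, 115/2]
after L3 α=1/2: [767/7, 1250/7, 615/4]
after L4 α=3/4: [4589/28, 6185/28, 2067/16]
after L5 α=1/2: [10133/56, 6353/56, 5699/32]
after L6 α=4/7: [74975/392, 56915/392, 39497/224]
= [191, 145, 176]

(1,0) stack=L1,L2,L3,L4,L5,L7; from [0,0,0]:
+L1 (α=3/4) → [60, 177, 111/4]
+L2 (α=1/7) → [442/7, 1072/7, 115/2]
+L3 (α=1/2) → [767/7, 1250/7, 615/4]
+L4 (α=3/4) → [4589/28, 6185/28, 2067/16]
+L5 (α=1/2) → [10133/56, 6353/56, 5699/32]
+L7 (α=3/5) → [3169/28, 19037/140, 9779/80]
rounded: [113, 136, 122]

query (2,0) [L1,L2,L3,L4,L5,L7] — begin 0,0,0
+L1 (α=4/5) → [856/5, 192, 92]
+L2 (α=4/7) → [2848/35, 1480/7, 276/7]
+L3 (α=1/8) → [2019/20, 1671/8, 285/8]
+L4 (α=5/8) → [28957/160, 6653/64, 9695/64]
+L5 (α=1/2) → [30877/320, 11389/128, 18463/128]
+L7 (α=1/2) → [59357/640, 23933/256, 25119/256]
→ [93, 93, 98]


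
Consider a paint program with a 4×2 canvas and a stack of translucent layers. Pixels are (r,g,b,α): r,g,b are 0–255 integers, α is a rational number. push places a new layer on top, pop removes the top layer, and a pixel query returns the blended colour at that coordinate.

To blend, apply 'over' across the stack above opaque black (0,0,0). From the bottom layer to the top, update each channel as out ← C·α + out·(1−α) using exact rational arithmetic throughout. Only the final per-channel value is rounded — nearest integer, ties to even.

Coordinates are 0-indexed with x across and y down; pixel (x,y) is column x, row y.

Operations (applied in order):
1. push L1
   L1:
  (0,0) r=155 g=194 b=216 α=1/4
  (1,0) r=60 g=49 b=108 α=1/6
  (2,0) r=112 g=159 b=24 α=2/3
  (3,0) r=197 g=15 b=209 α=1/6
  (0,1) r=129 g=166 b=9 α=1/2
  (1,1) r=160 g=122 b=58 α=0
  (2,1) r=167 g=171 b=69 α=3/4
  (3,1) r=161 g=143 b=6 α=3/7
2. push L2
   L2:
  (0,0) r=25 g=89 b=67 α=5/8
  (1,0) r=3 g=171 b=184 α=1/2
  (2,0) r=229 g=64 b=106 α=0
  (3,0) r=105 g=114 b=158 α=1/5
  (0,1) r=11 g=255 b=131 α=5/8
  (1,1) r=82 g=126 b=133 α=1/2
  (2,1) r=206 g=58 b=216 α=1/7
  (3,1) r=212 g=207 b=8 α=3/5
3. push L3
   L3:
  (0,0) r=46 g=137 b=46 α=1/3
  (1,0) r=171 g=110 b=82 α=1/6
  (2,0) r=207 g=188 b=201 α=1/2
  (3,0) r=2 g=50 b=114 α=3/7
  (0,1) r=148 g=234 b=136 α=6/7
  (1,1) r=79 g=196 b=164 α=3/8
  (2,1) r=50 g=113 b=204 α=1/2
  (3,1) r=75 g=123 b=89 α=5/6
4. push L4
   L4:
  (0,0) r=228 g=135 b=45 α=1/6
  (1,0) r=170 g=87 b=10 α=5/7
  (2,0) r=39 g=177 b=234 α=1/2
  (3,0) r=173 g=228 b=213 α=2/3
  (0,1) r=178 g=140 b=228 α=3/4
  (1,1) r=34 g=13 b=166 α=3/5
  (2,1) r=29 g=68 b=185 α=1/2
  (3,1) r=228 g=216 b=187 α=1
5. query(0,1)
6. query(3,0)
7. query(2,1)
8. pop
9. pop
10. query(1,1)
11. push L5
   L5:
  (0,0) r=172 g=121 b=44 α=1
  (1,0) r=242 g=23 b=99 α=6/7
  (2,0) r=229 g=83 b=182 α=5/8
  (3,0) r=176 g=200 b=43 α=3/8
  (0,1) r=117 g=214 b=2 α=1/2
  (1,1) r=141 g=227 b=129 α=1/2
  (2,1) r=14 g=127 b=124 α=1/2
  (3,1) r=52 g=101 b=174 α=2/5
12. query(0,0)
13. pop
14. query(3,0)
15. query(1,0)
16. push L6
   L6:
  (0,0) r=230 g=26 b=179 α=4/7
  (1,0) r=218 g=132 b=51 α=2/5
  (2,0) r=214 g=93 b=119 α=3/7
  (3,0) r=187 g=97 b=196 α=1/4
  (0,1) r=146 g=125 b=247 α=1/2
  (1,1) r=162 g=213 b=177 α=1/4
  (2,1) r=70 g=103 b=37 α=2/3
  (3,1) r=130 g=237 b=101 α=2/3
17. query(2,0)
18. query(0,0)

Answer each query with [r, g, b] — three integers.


query (0,1) [L1,L2,L3,L4] — begin 0,0,0
L1 α=1/2: [129/2, 83, 9/2]
L2 α=5/8: [497/16, 381/2, 1337/16]
L3 α=6/7: [14705/112, 3189/14, 14393/112]
L4 α=3/4: [74513/448, 9069/56, 91001/448]
rounded: [166, 162, 203]

at x=3,y=0 over L1,L2,L3,L4:
after L1 α=1/6: [197/6, 5/2, 209/6]
after L2 α=1/5: [709/15, 124/5, 892/15]
after L3 α=3/7: [418/15, 178/5, 8698/105]
after L4 α=2/3: [5608/45, 2458/15, 53428/315]
rounded: [125, 164, 170]

query (2,1) [L1,L2,L3,L4] — begin 0,0,0
+L1 (α=3/4) → [501/4, 513/4, 207/4]
+L2 (α=1/7) → [1915/14, 1655/14, 1053/14]
+L3 (α=1/2) → [2615/28, 3237/28, 3909/28]
+L4 (α=1/2) → [3427/56, 5141/56, 9089/56]
→ [61, 92, 162]

query (1,1) [L1,L2] — begin 0,0,0
after L1 α=0: [0, 0, 0]
after L2 α=1/2: [41, 63, 133/2]
rounded: [41, 63, 66]

(0,0) stack=L1,L2,L5; from [0,0,0]:
after L1 α=1/4: [155/4, 97/2, 54]
after L2 α=5/8: [965/32, 1181/16, 497/8]
after L5 α=1: [172, 121, 44]
rounded: [172, 121, 44]

at x=3,y=0 over L1,L2:
L1 α=1/6: [197/6, 5/2, 209/6]
L2 α=1/5: [709/15, 124/5, 892/15]
rounded: [47, 25, 59]

at x=1,y=0 over L1,L2:
+L1 (α=1/6) → [10, 49/6, 18]
+L2 (α=1/2) → [13/2, 1075/12, 101]
rounded: [6, 90, 101]

at x=2,y=0 over L1,L2,L6:
+L1 (α=2/3) → [224/3, 106, 16]
+L2 (α=0) → [224/3, 106, 16]
+L6 (α=3/7) → [2822/21, 703/7, 421/7]
→ [134, 100, 60]

at x=0,y=0 over L1,L2,L6:
L1 α=1/4: [155/4, 97/2, 54]
L2 α=5/8: [965/32, 1181/16, 497/8]
L6 α=4/7: [32335/224, 5207/112, 7219/56]
rounded: [144, 46, 129]


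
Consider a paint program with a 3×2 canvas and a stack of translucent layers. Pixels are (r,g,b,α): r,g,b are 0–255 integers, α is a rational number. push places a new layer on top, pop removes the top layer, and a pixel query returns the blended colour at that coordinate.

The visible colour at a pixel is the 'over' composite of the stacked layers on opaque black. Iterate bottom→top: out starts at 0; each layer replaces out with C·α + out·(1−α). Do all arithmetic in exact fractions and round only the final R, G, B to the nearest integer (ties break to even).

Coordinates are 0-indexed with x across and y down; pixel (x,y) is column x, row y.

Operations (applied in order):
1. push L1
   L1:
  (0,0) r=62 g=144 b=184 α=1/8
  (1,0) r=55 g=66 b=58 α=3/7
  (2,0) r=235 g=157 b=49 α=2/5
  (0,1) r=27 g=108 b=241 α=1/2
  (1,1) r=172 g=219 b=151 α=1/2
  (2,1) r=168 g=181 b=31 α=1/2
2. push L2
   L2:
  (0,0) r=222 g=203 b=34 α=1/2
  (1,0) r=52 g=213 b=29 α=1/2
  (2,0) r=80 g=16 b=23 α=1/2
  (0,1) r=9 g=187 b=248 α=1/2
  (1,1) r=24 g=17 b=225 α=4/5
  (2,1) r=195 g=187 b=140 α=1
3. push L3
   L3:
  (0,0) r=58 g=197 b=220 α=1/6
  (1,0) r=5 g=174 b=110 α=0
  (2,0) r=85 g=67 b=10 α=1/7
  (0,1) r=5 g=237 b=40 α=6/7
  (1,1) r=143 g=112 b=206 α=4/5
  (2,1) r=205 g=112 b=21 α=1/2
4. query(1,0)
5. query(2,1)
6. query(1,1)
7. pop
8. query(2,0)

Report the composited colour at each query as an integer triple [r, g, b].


(1,0) stack=L1,L2,L3; from [0,0,0]:
after L1 α=3/7: [165/7, 198/7, 174/7]
after L2 α=1/2: [529/14, 1689/14, 377/14]
after L3 α=0: [529/14, 1689/14, 377/14]
rounded: [38, 121, 27]

at x=2,y=1 over L1,L2,L3:
+L1 (α=1/2) → [84, 181/2, 31/2]
+L2 (α=1) → [195, 187, 140]
+L3 (α=1/2) → [200, 299/2, 161/2]
= [200, 150, 80]

query (1,1) [L1,L2,L3] — begin 0,0,0
L1 α=1/2: [86, 219/2, 151/2]
L2 α=4/5: [182/5, 71/2, 1951/10]
L3 α=4/5: [3042/25, 967/10, 10191/50]
= [122, 97, 204]

at x=2,y=0 over L1,L2:
L1 α=2/5: [94, 314/5, 98/5]
L2 α=1/2: [87, 197/5, 213/10]
→ [87, 39, 21]


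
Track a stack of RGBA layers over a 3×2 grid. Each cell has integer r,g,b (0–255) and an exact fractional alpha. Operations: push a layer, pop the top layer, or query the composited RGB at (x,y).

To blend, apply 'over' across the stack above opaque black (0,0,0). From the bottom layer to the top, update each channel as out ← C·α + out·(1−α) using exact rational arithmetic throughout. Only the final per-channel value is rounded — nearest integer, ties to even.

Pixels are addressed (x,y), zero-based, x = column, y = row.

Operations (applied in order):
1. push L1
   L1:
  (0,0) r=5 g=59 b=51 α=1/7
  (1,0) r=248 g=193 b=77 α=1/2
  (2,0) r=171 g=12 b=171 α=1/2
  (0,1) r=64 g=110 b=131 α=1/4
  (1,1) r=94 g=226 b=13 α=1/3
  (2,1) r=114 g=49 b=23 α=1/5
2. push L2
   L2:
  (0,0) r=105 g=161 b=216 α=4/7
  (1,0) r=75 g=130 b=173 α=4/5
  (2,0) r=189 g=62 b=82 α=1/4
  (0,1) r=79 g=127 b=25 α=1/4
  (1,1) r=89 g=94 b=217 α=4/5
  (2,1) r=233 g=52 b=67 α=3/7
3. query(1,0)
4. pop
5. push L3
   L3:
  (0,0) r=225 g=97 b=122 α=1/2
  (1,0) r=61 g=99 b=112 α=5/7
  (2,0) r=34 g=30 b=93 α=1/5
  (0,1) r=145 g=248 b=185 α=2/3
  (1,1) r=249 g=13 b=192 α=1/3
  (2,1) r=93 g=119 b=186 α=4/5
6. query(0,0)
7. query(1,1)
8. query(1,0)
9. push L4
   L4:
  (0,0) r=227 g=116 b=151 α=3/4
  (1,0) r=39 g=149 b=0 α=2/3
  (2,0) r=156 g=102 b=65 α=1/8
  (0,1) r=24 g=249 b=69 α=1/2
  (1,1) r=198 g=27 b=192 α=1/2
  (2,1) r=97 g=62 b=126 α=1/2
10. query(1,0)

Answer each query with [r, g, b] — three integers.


at x=1,y=0 over L1,L2:
after L1 α=1/2: [124, 193/2, 77/2]
after L2 α=4/5: [424/5, 1233/10, 1461/10]
→ [85, 123, 146]

(0,0) stack=L1,L3; from [0,0,0]:
+L1 (α=1/7) → [5/7, 59/7, 51/7]
+L3 (α=1/2) → [790/7, 369/7, 905/14]
= [113, 53, 65]

query (1,1) [L1,L3] — begin 0,0,0
+L1 (α=1/3) → [94/3, 226/3, 13/3]
+L3 (α=1/3) → [935/9, 491/9, 602/9]
→ [104, 55, 67]

query (1,0) [L1,L3] — begin 0,0,0
L1 α=1/2: [124, 193/2, 77/2]
L3 α=5/7: [79, 688/7, 91]
rounded: [79, 98, 91]

(1,0) stack=L1,L3,L4; from [0,0,0]:
+L1 (α=1/2) → [124, 193/2, 77/2]
+L3 (α=5/7) → [79, 688/7, 91]
+L4 (α=2/3) → [157/3, 2774/21, 91/3]
= [52, 132, 30]


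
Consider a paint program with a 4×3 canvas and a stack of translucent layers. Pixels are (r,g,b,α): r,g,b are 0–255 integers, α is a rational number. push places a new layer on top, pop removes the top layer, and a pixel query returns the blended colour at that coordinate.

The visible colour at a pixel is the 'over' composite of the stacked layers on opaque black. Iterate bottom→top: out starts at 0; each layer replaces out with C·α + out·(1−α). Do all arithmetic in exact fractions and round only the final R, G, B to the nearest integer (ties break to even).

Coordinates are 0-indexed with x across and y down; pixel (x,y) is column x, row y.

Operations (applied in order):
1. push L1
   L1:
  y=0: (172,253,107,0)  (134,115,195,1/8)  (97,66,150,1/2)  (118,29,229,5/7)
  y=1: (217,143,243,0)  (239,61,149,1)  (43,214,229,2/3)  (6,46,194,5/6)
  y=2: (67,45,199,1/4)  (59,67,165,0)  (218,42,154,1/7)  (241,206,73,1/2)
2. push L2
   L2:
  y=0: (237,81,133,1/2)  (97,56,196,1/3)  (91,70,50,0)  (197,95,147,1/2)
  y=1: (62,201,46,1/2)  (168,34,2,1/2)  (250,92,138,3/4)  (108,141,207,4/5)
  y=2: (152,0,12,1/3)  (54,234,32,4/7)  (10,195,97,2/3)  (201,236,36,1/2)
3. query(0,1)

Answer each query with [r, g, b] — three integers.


(0,1) stack=L1,L2; from [0,0,0]:
after L1 α=0: [0, 0, 0]
after L2 α=1/2: [31, 201/2, 23]
→ [31, 100, 23]


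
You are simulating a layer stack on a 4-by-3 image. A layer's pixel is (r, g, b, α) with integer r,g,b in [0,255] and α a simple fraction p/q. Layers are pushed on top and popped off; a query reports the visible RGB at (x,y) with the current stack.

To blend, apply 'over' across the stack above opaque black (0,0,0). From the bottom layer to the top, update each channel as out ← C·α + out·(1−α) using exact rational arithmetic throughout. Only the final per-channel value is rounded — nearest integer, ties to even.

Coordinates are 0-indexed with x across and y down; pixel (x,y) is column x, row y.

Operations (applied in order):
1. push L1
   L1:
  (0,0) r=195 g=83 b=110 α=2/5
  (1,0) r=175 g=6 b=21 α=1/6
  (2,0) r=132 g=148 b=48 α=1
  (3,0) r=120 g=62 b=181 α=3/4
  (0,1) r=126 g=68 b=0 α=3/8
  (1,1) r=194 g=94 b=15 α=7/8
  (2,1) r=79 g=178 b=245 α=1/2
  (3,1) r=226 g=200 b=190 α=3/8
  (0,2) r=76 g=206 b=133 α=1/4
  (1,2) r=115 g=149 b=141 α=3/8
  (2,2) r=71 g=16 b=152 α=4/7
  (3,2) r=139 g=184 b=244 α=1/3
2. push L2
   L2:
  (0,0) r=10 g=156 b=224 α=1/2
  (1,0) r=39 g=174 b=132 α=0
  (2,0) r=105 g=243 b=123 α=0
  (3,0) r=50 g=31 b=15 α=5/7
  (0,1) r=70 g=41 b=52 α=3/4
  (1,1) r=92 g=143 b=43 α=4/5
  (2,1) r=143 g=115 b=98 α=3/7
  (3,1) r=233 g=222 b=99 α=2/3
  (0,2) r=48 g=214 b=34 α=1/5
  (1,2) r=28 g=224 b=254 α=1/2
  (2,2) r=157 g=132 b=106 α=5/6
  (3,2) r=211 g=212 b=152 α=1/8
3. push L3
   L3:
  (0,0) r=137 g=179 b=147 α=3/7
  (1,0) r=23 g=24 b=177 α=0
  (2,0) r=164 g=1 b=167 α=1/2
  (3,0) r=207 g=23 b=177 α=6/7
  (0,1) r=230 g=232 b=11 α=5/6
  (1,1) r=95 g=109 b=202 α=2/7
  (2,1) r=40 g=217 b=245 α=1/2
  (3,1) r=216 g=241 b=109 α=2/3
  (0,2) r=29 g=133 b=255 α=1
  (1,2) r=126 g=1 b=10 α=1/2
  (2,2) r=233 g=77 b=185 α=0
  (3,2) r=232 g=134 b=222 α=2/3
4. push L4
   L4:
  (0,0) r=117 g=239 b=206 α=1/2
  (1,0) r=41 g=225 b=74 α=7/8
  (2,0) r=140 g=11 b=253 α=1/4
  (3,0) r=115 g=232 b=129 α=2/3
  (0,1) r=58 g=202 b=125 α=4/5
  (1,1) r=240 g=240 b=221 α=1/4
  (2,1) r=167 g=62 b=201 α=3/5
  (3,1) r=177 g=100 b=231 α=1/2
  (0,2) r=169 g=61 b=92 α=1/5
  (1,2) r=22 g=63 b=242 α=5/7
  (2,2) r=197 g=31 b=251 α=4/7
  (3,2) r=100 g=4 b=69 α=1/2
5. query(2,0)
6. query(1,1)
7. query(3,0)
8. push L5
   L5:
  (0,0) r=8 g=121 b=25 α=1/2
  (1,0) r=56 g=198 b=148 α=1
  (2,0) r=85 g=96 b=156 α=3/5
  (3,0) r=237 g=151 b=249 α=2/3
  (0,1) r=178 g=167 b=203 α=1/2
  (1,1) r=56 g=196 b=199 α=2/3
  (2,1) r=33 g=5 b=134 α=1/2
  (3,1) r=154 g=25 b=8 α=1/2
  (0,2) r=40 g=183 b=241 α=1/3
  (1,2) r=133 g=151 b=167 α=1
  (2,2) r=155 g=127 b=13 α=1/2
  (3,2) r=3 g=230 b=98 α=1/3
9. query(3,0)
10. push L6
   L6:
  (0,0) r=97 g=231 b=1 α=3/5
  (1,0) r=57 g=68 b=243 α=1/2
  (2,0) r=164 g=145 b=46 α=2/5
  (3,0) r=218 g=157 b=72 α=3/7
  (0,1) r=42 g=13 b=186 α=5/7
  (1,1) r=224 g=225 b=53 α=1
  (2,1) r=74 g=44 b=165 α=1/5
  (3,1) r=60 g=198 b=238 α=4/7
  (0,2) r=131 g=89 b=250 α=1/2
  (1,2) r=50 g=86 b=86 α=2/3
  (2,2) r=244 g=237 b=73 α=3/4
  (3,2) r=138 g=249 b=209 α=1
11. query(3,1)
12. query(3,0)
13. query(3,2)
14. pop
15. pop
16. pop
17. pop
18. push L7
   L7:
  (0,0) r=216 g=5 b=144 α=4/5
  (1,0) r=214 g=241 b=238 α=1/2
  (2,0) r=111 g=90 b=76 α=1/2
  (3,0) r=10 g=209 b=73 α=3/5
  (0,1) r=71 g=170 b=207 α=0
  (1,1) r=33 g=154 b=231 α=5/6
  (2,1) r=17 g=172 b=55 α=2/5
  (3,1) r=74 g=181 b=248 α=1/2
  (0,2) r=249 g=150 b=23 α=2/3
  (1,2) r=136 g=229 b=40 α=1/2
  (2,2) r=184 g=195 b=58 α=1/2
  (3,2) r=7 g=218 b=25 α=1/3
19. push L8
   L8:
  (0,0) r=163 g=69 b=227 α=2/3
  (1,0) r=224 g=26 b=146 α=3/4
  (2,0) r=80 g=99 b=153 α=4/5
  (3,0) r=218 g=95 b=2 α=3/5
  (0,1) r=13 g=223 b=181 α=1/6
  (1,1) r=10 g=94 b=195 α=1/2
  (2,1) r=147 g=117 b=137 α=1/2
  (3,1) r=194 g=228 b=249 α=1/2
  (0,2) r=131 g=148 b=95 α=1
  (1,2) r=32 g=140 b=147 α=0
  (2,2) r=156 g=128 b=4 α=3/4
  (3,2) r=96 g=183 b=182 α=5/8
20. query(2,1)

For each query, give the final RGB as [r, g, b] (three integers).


at x=2,y=0 over L1,L2,L3,L4:
+L1 (α=1) → [132, 148, 48]
+L2 (α=0) → [132, 148, 48]
+L3 (α=1/2) → [148, 149/2, 215/2]
+L4 (α=1/4) → [146, 469/8, 1151/8]
rounded: [146, 59, 144]

at x=1,y=1 over L1,L2,L3,L4:
+L1 (α=7/8) → [679/4, 329/4, 105/8]
+L2 (α=4/5) → [2151/20, 2617/20, 1481/40]
+L3 (α=2/7) → [2911/28, 3489/28, 4713/56]
+L4 (α=1/4) → [15453/112, 17187/112, 26515/224]
→ [138, 153, 118]

(3,0) stack=L1,L2,L3,L4; from [0,0,0]:
L1 α=3/4: [90, 93/2, 543/4]
L2 α=5/7: [430/7, 248/7, 99/2]
L3 α=6/7: [9124/49, 1214/49, 2223/14]
L4 α=2/3: [6798/49, 23950/147, 1945/14]
rounded: [139, 163, 139]

query (3,0) [L1,L2,L3,L4,L5] — begin 0,0,0
+L1 (α=3/4) → [90, 93/2, 543/4]
+L2 (α=5/7) → [430/7, 248/7, 99/2]
+L3 (α=6/7) → [9124/49, 1214/49, 2223/14]
+L4 (α=2/3) → [6798/49, 23950/147, 1945/14]
+L5 (α=2/3) → [10008/49, 68344/441, 8917/42]
rounded: [204, 155, 212]

query (3,1) [L1,L2,L3,L4,L5,L6] — begin 0,0,0
+L1 (α=3/8) → [339/4, 75, 285/4]
+L2 (α=2/3) → [2203/12, 173, 359/4]
+L3 (α=2/3) → [7387/36, 655/3, 1231/12]
+L4 (α=1/2) → [13759/72, 955/6, 4003/24]
+L5 (α=1/2) → [24847/144, 1105/12, 4195/48]
+L6 (α=4/7) → [36367/336, 4273/28, 19427/112]
= [108, 153, 173]

(3,0) stack=L1,L2,L3,L4,L5,L6; from [0,0,0]:
L1 α=3/4: [90, 93/2, 543/4]
L2 α=5/7: [430/7, 248/7, 99/2]
L3 α=6/7: [9124/49, 1214/49, 2223/14]
L4 α=2/3: [6798/49, 23950/147, 1945/14]
L5 α=2/3: [10008/49, 68344/441, 8917/42]
L6 α=3/7: [72078/343, 481087/3087, 22370/147]
= [210, 156, 152]

(3,2) stack=L1,L2,L3,L4,L5,L6; from [0,0,0]:
after L1 α=1/3: [139/3, 184/3, 244/3]
after L2 α=1/8: [803/12, 481/6, 541/6]
after L3 α=2/3: [6371/36, 2089/18, 3205/18]
after L4 α=1/2: [9971/72, 2161/36, 4447/36]
after L5 α=1/3: [10079/108, 6301/54, 6211/54]
after L6 α=1: [138, 249, 209]
= [138, 249, 209]

query (2,1) [L1,L2,L7,L8] — begin 0,0,0
+L1 (α=1/2) → [79/2, 89, 245/2]
+L2 (α=3/7) → [587/7, 701/7, 112]
+L7 (α=2/5) → [1999/35, 4511/35, 446/5]
+L8 (α=1/2) → [3572/35, 4303/35, 1131/10]
rounded: [102, 123, 113]


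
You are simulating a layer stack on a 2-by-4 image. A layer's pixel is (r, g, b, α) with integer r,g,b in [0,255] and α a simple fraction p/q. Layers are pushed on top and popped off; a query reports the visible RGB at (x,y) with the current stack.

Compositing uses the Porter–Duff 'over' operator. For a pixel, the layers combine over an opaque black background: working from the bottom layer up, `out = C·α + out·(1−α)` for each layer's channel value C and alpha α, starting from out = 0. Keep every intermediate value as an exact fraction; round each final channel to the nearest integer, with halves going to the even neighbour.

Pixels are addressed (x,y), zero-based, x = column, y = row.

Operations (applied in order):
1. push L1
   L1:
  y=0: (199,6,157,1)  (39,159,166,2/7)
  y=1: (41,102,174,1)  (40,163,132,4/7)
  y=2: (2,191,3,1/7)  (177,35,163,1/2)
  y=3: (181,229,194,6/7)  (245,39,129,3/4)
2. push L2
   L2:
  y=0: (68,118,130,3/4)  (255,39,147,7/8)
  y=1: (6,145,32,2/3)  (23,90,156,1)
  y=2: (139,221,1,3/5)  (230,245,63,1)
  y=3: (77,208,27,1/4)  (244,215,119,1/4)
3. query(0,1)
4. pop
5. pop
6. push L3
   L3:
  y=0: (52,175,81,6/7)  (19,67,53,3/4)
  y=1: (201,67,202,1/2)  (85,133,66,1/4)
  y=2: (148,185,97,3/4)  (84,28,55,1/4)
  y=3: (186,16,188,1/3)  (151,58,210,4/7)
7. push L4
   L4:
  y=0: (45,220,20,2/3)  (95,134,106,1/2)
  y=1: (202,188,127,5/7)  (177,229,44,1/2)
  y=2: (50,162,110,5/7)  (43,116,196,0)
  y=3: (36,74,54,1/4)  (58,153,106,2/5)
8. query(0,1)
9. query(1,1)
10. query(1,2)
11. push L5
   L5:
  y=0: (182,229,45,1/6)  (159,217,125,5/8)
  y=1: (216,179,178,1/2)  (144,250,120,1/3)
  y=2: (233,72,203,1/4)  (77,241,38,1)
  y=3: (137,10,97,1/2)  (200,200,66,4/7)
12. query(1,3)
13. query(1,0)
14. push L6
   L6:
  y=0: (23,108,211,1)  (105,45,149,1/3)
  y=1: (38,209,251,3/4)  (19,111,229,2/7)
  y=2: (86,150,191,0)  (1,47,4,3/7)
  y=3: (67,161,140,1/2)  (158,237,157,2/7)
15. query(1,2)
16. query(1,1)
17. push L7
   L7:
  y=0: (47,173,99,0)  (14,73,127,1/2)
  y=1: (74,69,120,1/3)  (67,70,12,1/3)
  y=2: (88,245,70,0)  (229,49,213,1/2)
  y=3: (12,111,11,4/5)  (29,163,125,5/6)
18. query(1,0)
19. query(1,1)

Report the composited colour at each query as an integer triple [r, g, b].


(0,1) stack=L1,L2; from [0,0,0]:
L1 α=1: [41, 102, 174]
L2 α=2/3: [53/3, 392/3, 238/3]
= [18, 131, 79]

(0,1) stack=L3,L4; from [0,0,0]:
L3 α=1/2: [201/2, 67/2, 101]
L4 α=5/7: [173, 1007/7, 837/7]
= [173, 144, 120]

at x=1,y=1 over L3,L4:
after L3 α=1/4: [85/4, 133/4, 33/2]
after L4 α=1/2: [793/8, 1049/8, 121/4]
rounded: [99, 131, 30]

query (1,2) [L3,L4] — begin 0,0,0
after L3 α=1/4: [21, 7, 55/4]
after L4 α=0: [21, 7, 55/4]
→ [21, 7, 14]

(1,3) stack=L3,L4,L5; from [0,0,0]:
after L3 α=4/7: [604/7, 232/7, 120]
after L4 α=2/5: [2624/35, 2838/35, 572/5]
after L5 α=4/7: [35872/245, 36514/245, 3036/35]
→ [146, 149, 87]

(1,0) stack=L3,L4,L5; from [0,0,0]:
L3 α=3/4: [57/4, 201/4, 159/4]
L4 α=1/2: [437/8, 737/8, 583/8]
L5 α=5/8: [7671/64, 10891/64, 6749/64]
rounded: [120, 170, 105]

query (1,2) [L3,L4,L5,L6] — begin 0,0,0
L3 α=1/4: [21, 7, 55/4]
L4 α=0: [21, 7, 55/4]
L5 α=1: [77, 241, 38]
L6 α=3/7: [311/7, 1105/7, 164/7]
= [44, 158, 23]

at x=1,y=1 over L3,L4,L5,L6:
+L3 (α=1/4) → [85/4, 133/4, 33/2]
+L4 (α=1/2) → [793/8, 1049/8, 121/4]
+L5 (α=1/3) → [1369/12, 683/4, 361/6]
+L6 (α=2/7) → [1043/12, 4303/28, 4553/42]
= [87, 154, 108]

at x=1,y=0 over L3,L4,L5,L6,L7:
after L3 α=3/4: [57/4, 201/4, 159/4]
after L4 α=1/2: [437/8, 737/8, 583/8]
after L5 α=5/8: [7671/64, 10891/64, 6749/64]
after L6 α=1/3: [3677/32, 12331/96, 3839/32]
after L7 α=1/2: [4125/64, 19339/192, 7903/64]
→ [64, 101, 123]

query (1,1) [L3,L4,L5,L6,L7] — begin 0,0,0
L3 α=1/4: [85/4, 133/4, 33/2]
L4 α=1/2: [793/8, 1049/8, 121/4]
L5 α=1/3: [1369/12, 683/4, 361/6]
L6 α=2/7: [1043/12, 4303/28, 4553/42]
L7 α=1/3: [1445/18, 1761/14, 4805/63]
rounded: [80, 126, 76]


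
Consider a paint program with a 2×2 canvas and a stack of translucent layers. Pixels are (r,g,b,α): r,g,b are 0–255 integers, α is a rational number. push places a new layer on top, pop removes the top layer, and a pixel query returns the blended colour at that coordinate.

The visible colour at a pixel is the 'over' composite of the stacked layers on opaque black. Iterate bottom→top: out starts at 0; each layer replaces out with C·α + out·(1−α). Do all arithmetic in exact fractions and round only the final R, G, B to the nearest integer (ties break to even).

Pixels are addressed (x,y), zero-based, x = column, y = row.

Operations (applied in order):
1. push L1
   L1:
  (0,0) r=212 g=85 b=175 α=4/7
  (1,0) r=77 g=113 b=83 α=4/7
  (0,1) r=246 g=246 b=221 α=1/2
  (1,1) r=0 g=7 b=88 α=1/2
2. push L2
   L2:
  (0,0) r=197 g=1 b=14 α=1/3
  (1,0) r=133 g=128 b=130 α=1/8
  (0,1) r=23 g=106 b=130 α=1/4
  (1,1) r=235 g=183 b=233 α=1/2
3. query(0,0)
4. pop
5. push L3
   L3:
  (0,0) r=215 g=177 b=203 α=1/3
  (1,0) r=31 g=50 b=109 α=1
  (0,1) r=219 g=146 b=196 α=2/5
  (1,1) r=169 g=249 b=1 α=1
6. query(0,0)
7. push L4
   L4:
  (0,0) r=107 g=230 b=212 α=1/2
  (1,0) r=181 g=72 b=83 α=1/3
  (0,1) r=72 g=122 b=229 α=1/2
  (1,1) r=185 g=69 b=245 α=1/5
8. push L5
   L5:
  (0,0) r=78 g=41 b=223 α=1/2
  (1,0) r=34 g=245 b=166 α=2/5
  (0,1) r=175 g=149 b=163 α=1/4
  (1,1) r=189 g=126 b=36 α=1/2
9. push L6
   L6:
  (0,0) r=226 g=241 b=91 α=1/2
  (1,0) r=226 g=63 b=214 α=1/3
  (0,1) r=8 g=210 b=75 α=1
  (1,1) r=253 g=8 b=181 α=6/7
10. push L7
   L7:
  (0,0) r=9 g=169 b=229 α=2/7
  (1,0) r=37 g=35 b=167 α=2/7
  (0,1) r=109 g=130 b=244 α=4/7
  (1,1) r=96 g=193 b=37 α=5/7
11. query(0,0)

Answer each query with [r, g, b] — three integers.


(0,0) stack=L1,L2; from [0,0,0]:
L1 α=4/7: [848/7, 340/7, 100]
L2 α=1/3: [1025/7, 229/7, 214/3]
→ [146, 33, 71]

query (0,0) [L1,L3] — begin 0,0,0
after L1 α=4/7: [848/7, 340/7, 100]
after L3 α=1/3: [1067/7, 1919/21, 403/3]
→ [152, 91, 134]

(0,0) stack=L1,L3,L4,L5,L6,L7; from [0,0,0]:
L1 α=4/7: [848/7, 340/7, 100]
L3 α=1/3: [1067/7, 1919/21, 403/3]
L4 α=1/2: [908/7, 6749/42, 1039/6]
L5 α=1/2: [727/7, 8471/84, 2377/12]
L6 α=1/2: [2309/14, 28715/168, 3469/24]
L7 α=2/7: [11797/98, 200359/1176, 28337/168]
→ [120, 170, 169]


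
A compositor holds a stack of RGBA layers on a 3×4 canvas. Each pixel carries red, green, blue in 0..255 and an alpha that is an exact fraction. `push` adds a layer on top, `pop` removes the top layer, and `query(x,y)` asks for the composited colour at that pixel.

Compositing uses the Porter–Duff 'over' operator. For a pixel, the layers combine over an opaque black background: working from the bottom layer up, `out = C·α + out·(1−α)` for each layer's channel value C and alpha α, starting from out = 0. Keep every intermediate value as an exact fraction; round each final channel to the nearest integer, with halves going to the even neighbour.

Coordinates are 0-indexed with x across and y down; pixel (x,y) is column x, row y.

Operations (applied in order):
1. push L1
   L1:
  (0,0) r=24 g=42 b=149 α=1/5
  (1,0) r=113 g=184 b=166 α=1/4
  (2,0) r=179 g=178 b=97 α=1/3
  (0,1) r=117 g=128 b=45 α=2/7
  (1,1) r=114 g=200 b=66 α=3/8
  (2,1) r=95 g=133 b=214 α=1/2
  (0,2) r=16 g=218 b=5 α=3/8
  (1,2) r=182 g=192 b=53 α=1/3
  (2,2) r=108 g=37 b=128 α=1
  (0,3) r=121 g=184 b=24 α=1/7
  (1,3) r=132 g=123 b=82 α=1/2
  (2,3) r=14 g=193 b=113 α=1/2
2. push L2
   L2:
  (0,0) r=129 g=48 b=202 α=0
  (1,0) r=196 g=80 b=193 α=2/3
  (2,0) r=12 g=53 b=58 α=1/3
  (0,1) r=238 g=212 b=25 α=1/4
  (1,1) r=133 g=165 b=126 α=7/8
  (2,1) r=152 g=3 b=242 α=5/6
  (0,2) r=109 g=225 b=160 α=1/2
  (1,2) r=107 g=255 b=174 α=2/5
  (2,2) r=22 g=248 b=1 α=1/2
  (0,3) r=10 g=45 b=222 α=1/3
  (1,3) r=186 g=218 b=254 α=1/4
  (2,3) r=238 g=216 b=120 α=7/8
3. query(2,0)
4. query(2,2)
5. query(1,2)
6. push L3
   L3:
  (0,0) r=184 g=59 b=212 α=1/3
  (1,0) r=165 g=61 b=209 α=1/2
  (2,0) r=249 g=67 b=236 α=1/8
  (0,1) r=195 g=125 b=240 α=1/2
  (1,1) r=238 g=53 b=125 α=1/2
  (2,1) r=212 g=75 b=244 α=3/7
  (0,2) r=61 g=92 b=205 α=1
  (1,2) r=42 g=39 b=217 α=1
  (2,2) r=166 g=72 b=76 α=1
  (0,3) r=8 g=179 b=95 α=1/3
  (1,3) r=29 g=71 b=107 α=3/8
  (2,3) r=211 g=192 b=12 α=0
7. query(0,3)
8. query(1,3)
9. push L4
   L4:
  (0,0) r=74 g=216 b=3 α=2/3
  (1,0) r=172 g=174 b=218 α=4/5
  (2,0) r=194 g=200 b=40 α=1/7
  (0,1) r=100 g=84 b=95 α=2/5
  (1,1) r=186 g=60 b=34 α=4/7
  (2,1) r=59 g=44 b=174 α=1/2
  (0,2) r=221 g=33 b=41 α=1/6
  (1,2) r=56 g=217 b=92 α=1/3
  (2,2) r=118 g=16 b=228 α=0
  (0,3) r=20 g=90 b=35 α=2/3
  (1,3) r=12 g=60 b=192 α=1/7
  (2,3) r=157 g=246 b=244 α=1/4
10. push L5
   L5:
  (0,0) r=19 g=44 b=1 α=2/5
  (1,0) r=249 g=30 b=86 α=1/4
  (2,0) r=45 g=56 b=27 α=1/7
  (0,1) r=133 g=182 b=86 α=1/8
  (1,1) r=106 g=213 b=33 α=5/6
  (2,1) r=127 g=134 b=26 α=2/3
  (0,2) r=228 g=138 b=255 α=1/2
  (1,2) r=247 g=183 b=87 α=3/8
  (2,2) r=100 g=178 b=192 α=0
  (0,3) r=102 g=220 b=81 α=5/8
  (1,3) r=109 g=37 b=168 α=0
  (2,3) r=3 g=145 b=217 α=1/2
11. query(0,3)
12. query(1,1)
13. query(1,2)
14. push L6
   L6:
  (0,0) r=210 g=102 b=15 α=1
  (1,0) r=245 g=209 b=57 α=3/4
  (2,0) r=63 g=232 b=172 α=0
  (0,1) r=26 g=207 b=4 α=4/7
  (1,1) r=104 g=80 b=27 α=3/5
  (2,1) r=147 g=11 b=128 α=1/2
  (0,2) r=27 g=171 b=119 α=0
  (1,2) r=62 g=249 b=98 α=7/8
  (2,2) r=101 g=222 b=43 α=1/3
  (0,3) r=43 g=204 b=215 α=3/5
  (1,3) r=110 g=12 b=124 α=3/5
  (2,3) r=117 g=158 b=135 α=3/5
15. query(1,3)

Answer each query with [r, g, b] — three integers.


query (2,0) [L1,L2] — begin 0,0,0
L1 α=1/3: [179/3, 178/3, 97/3]
L2 α=1/3: [394/9, 515/9, 368/9]
= [44, 57, 41]

at x=2,y=2 over L1,L2:
L1 α=1: [108, 37, 128]
L2 α=1/2: [65, 285/2, 129/2]
= [65, 142, 64]

at x=1,y=2 over L1,L2:
L1 α=1/3: [182/3, 64, 53/3]
L2 α=2/5: [396/5, 702/5, 401/5]
= [79, 140, 80]

(0,3) stack=L1,L2,L3; from [0,0,0]:
after L1 α=1/7: [121/7, 184/7, 24/7]
after L2 α=1/3: [104/7, 683/21, 534/7]
after L3 α=1/3: [88/7, 5125/63, 1733/21]
= [13, 81, 83]

at x=1,y=3 over L1,L2,L3:
after L1 α=1/2: [66, 123/2, 41]
after L2 α=1/4: [96, 805/8, 377/4]
after L3 α=3/8: [567/8, 5729/64, 3169/32]
rounded: [71, 90, 99]

query (0,3) [L1,L2,L3,L4,L5] — begin 0,0,0
L1 α=1/7: [121/7, 184/7, 24/7]
L2 α=1/3: [104/7, 683/21, 534/7]
L3 α=1/3: [88/7, 5125/63, 1733/21]
L4 α=2/3: [368/21, 16465/189, 3203/63]
L5 α=5/8: [1969/28, 85765/504, 2927/42]
→ [70, 170, 70]

query (1,1) [L1,L2,L3,L4,L5] — begin 0,0,0
L1 α=3/8: [171/4, 75, 99/4]
L2 α=7/8: [3895/32, 615/4, 3627/32]
L3 α=1/2: [11511/64, 827/8, 7627/64]
L4 α=4/7: [82149/448, 4401/56, 31585/448]
L5 α=5/6: [319589/2688, 21347/112, 105505/2688]
→ [119, 191, 39]

at x=1,y=2 over L1,L2,L3,L4,L5:
L1 α=1/3: [182/3, 64, 53/3]
L2 α=2/5: [396/5, 702/5, 401/5]
L3 α=1: [42, 39, 217]
L4 α=1/3: [140/3, 295/3, 526/3]
L5 α=3/8: [2923/24, 1561/12, 3413/24]
= [122, 130, 142]

query (1,3) [L1,L2,L3,L4,L5,L6] — begin 0,0,0
after L1 α=1/2: [66, 123/2, 41]
after L2 α=1/4: [96, 805/8, 377/4]
after L3 α=3/8: [567/8, 5729/64, 3169/32]
after L4 α=1/7: [1749/28, 19107/224, 1797/16]
after L5 α=0: [1749/28, 19107/224, 1797/16]
after L6 α=3/5: [6369/70, 23139/560, 4773/40]
→ [91, 41, 119]


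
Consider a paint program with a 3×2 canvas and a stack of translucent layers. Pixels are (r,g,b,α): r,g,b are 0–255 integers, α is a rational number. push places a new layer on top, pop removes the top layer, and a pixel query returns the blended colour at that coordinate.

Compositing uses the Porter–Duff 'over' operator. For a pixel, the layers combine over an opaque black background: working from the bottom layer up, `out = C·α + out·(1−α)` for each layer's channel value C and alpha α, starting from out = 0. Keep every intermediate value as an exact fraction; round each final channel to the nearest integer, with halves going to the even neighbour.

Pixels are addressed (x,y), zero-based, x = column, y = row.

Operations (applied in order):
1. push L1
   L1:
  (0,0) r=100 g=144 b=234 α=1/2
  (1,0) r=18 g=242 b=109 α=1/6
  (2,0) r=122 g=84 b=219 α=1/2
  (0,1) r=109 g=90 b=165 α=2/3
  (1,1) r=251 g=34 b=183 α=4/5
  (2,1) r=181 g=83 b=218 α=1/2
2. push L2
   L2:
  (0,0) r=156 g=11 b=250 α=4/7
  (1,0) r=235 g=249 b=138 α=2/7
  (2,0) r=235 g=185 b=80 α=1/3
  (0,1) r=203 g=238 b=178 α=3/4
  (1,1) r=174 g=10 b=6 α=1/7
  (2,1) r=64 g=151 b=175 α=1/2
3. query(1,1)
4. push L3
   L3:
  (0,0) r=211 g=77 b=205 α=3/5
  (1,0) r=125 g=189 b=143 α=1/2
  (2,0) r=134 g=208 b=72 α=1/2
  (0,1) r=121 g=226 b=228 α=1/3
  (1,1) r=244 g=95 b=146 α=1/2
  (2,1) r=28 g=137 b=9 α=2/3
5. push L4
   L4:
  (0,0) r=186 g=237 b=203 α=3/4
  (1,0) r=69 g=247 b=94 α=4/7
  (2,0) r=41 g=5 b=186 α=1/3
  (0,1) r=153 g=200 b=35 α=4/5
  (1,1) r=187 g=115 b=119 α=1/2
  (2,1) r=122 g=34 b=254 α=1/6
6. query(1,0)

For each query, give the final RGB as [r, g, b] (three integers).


query (1,1) [L1,L2] — begin 0,0,0
+L1 (α=4/5) → [1004/5, 136/5, 732/5]
+L2 (α=1/7) → [6894/35, 866/35, 4422/35]
= [197, 25, 126]

query (1,0) [L1,L2,L3,L4] — begin 0,0,0
L1 α=1/6: [3, 121/3, 109/6]
L2 α=2/7: [485/7, 2099/21, 2201/42]
L3 α=1/2: [680/7, 3034/21, 8207/84]
L4 α=4/7: [3972/49, 9950/49, 18735/196]
= [81, 203, 96]


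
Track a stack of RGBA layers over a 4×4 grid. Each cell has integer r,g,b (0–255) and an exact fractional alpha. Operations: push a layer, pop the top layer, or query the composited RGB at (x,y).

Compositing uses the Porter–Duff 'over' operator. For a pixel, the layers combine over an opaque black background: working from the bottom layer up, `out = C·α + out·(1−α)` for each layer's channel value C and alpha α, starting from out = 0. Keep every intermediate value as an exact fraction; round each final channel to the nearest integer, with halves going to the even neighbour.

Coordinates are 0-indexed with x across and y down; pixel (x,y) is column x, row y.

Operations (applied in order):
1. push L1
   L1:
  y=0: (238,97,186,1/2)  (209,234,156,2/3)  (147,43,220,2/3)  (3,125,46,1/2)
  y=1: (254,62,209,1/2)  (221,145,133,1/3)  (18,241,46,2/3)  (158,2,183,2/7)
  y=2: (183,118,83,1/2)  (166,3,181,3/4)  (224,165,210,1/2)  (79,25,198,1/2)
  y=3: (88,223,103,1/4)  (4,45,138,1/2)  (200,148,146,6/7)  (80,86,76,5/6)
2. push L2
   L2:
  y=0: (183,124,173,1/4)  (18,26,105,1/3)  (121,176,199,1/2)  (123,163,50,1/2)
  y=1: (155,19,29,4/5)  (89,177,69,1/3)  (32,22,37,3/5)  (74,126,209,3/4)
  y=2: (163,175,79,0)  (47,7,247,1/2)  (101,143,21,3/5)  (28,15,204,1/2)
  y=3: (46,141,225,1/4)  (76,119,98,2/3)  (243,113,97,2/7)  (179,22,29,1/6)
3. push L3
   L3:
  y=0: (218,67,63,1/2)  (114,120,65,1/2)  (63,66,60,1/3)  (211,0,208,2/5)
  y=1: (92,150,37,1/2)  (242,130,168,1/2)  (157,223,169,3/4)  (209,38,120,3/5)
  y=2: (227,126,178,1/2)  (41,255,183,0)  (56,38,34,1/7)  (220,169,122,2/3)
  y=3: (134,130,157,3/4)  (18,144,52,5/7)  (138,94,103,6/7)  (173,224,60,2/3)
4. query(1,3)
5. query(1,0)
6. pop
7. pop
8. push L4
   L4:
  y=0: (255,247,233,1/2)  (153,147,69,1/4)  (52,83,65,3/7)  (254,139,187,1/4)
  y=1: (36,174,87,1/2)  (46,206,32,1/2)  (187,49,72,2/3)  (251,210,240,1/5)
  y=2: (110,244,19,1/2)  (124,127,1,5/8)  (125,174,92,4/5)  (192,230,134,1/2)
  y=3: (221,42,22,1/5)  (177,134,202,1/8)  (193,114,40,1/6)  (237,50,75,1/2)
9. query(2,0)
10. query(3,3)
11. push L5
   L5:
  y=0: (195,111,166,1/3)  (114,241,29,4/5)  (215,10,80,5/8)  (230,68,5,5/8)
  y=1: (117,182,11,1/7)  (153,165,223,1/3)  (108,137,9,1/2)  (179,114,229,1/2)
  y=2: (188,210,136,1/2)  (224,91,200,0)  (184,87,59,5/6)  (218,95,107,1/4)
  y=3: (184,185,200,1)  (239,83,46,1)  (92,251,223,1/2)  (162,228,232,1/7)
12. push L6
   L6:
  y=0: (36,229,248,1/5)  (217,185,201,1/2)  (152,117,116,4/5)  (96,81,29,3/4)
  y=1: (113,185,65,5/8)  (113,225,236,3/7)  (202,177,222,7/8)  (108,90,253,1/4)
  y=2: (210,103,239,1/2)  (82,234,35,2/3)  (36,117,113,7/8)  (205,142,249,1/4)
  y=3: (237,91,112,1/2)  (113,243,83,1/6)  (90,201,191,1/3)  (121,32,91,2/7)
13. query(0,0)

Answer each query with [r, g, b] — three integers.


at x=1,y=3 over L1,L2,L3:
after L1 α=1/2: [2, 45/2, 69]
after L2 α=2/3: [154/3, 521/6, 265/3]
after L3 α=5/7: [578/21, 383/3, 1310/21]
rounded: [28, 128, 62]

(1,0) stack=L1,L2,L3; from [0,0,0]:
+L1 (α=2/3) → [418/3, 156, 104]
+L2 (α=1/3) → [890/9, 338/3, 313/3]
+L3 (α=1/2) → [958/9, 349/3, 254/3]
= [106, 116, 85]

query (2,0) [L1,L4] — begin 0,0,0
after L1 α=2/3: [98, 86/3, 440/3]
after L4 α=3/7: [548/7, 1091/21, 335/3]
= [78, 52, 112]

query (3,3) [L1,L4] — begin 0,0,0
+L1 (α=5/6) → [200/3, 215/3, 190/3]
+L4 (α=1/2) → [911/6, 365/6, 415/6]
rounded: [152, 61, 69]

at x=0,y=0 over L1,L4,L5,L6:
after L1 α=1/2: [119, 97/2, 93]
after L4 α=1/2: [187, 591/4, 163]
after L5 α=1/3: [569/3, 271/2, 164]
after L6 α=1/5: [2384/15, 771/5, 904/5]
→ [159, 154, 181]
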